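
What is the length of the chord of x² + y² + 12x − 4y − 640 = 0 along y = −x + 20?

Substitute y = −x + 20:
2x² − 24x − 320 = 0  ⟹  x² − 12x − 160 = 0
x = 20 or x = −8, giving (20, 0) and (−8, 28).
Chord length = distance between (20, 0) and (−8, 28) = √1568 = 28√2.

28√2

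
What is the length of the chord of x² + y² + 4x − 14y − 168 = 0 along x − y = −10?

21√2

Centre (−2, 7), r² = 221. Perpendicular distance d from centre to line = |1| / √2 = 1/√2.
Half the chord is √(r² − d²) = √(441/2), so the full chord is 21√2.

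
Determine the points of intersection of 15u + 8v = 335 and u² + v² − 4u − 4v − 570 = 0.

Substitute v = (335 − 15u)/8:
289u² − 9826u + 65025 = 0  ⟹  u² − 34u + 225 = 0
u = 25 or u = 9, giving (25, −5) and (9, 25).

(9, 25) and (25, −5)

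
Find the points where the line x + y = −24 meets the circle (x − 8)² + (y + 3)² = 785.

(−20, −4) and (7, −31)

From the line, y = −x − 24. Substituting:
2x² + 26x − 280 = 0  ⟹  x² + 13x − 140 = 0
x = 7 or x = −20, giving (7, −31) and (−20, −4).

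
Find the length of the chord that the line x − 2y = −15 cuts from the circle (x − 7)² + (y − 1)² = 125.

Centre (7, 1), r² = 125. Perpendicular distance d from centre to line = |20| / √5 = 20/√5.
Half the chord is √(r² − d²) = √(45), so the full chord is 6√5.

6√5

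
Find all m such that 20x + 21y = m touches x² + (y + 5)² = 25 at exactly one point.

m = −250 or m = 40

For a tangent, require d(centre, line) = r = 5.
|20·0 + 21·(−5) − m| / √841 = 5
|m − (−105)| = 5·29, so m = 40 or m = −250.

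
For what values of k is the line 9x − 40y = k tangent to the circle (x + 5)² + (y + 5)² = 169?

For a tangent, require d(centre, line) = r = 13.
|9·(−5) − 40·(−5) − k| / √1681 = 13
|k − (155)| = 13·41, so k = 688 or k = −378.

k = −378 or k = 688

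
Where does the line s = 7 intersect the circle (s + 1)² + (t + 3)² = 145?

(7, −12) and (7, 6)

The line gives s = 7. Substituting into the circle:
t² + 6t − 72 = 0
t = 6 or t = −12, giving (7, 6) and (7, −12).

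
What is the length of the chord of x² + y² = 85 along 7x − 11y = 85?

Centre (0, 0), r² = 85. Perpendicular distance d from centre to line = |−85| / √170 = 85/√170.
Chord = 2√(r² − d²) = 2·√(85/2) = √170.

√170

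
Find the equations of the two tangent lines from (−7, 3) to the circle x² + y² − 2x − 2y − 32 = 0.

3x − 5y = −36 and 5x + 3y = −26

Write the tangent as mx − y + (3 − m·(−7)) = 0 and set its distance from the centre to √34:
[m·(8) − (−2)]² = 34(m² + 1)
15m² + 16m − 15 = 0, so m = 3/5 or m = −5/3.
Through (−7, 3) these give 3x − 5y = −36 and 5x + 3y = −26.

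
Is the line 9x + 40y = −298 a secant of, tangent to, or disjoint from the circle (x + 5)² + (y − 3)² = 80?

disjoint

Substituting the line into the circle gives 1681x² + 23524x + 86724 = 0.
Discriminant = (23524)² − 4·1681·(86724) = −29753600 < 0.
No real roots: the line does not meet the circle.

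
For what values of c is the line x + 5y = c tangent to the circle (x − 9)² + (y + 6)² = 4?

c = −21 ± 2√26

For a tangent, require d(centre, line) = r = 2.
|1·9 + 5·(−6) − c| / √26 = 2
|c − (−21)| = 2√26.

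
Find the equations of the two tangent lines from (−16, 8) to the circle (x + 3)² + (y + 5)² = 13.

A line y − (8) = m(x − (−16)) is tangent when its distance from (−3, −5) is √13:
(13m − (−13))² = 13(m² + 1)
6m² + 13m + 6 = 0, so m = −3/2 or m = −2/3.
With m = −3/2: 3x + 2y = −32. With m = −2/3: 2x + 3y = −8.

3x + 2y = −32 and 2x + 3y = −8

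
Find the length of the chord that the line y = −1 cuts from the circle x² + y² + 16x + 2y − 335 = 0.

40

From the line, y = −1. Substituting:
x² + 16x − 336 = 0
x = 12 or x = −28, giving (12, −1) and (−28, −1).
Chord length = distance between (12, −1) and (−28, −1) = √1600 = 40.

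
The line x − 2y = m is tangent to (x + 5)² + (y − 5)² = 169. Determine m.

m = −15 ± 13√5

The line touches the circle iff its distance from (−5, 5) is 13:
|1·(−5) − 2·5 − m| / √5 = 13
|m − (−15)| = 13√5.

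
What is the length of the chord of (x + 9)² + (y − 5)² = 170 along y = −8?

From the line, y = −8. Substituting:
x² + 18x + 80 = 0
x = −8 or x = −10, giving (−8, −8) and (−10, −8).
|(−8, −8) − (−10, −8)| = √((2)² + (0)²) = 2.

2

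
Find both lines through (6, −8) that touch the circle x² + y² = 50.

Write the tangent as mx − y + (−8 − m·(6)) = 0 and set its distance from the centre to 5√2:
(−6m − (8))² = 50(m² + 1)
7m² − 48m − 7 = 0, so m = 7 or m = −1/7.
With m = 7: 7x − y = 50. With m = −1/7: x + 7y = −50.

7x − y = 50 and x + 7y = −50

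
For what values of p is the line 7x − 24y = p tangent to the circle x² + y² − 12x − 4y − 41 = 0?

The line touches the circle iff its distance from (6, 2) is 9:
|7·6 − 24·2 − p| / √625 = 9
|p − (−6)| = 9·25, so p = 219 or p = −231.

p = −231 or p = 219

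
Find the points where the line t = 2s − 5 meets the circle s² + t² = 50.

(−1, −7) and (5, 5)

From the line, t = 2s − 5. Substituting:
5s² − 20s − 25 = 0  ⟹  s² − 4s − 5 = 0
s = 5 or s = −1, giving (5, 5) and (−1, −7).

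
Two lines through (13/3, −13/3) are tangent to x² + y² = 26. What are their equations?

5x − y = 26 and x − 5y = 26

A line y − (−13/3) = m(x − (13/3)) is tangent when its distance from (0, 0) is √26:
(−13/3m − (13/3))² = 26(m² + 1)
5m² − 26m + 5 = 0, so m = 5 or m = 1/5.
Through (13/3, −13/3) these give 5x − y = 26 and x − 5y = 26.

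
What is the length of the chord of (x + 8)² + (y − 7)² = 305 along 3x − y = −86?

√10

The distance from (−8, 7) to the line is 55/√10, and r² = 305.
Half the chord is √(r² − d²) = √(5/2), so the full chord is √10.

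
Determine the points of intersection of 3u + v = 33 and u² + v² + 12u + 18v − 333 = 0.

(9, 6) and (15, −12)

Substitute v = −3u + 33:
10u² − 240u + 1350 = 0  ⟹  u² − 24u + 135 = 0
u = 15 or u = 9, giving (15, −12) and (9, 6).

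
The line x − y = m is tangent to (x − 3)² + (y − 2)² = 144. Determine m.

The line touches the circle iff its distance from (3, 2) is 12:
|1·3 − 1·2 − m| / √2 = 12
|m − (1)| = 12√2.

m = 1 ± 12√2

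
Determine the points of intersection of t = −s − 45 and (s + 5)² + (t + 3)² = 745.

Express t = −s − 45 and substitute into the circle:
2s² + 94s + 1044 = 0  ⟹  s² + 47s + 522 = 0
s = −18 or s = −29, giving (−18, −27) and (−29, −16).

(−29, −16) and (−18, −27)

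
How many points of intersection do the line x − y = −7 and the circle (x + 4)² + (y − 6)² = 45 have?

Substituting the line into the circle gives 2x² + 10x − 28 = 0.
Discriminant = (10)² − 4·2·(−28) = 324 > 0.
Two real roots: the line is a secant.

2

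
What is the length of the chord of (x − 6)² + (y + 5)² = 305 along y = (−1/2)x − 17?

The distance from (6, −5) to the line is 30/√5, and r² = 305.
Chord = 2√(r² − d²) = 2·√(125) = 10√5.

10√5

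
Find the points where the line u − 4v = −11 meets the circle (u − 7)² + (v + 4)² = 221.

Express v = (11 + u)/4 and substitute into the circle:
17u² − 170u − 2023 = 0  ⟹  u² − 10u − 119 = 0
u = 17 or u = −7, giving (17, 7) and (−7, 1).

(−7, 1) and (17, 7)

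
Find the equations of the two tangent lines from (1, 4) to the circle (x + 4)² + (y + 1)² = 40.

x + 3y = 13 and 3x + y = 7

A line y − (4) = m(x − (1)) is tangent when its distance from (−4, −1) is 2√10:
[m·(−5) − (−5)]² = 40(m² + 1)
3m² + 10m + 3 = 0, so m = −1/3 or m = −3.
Through (1, 4) these give x + 3y = 13 and 3x + y = 7.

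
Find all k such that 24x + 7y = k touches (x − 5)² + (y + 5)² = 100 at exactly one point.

For a tangent, require d(centre, line) = r = 10.
|24·5 + 7·(−5) − k| / √625 = 10
|k − (85)| = 10·25, so k = 335 or k = −165.

k = −165 or k = 335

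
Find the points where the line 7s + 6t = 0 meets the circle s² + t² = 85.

(−6, 7) and (6, −7)

Substitute t = (−7s)/6:
85s² − 3060 = 0  ⟹  s² − 36 = 0
s = 6 or s = −6, giving (6, −7) and (−6, 7).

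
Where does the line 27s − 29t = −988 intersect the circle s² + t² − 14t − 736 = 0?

Substitute t = (988 + 27s)/29:
1570s² + 42390s − 43960 = 0  ⟹  s² + 27s − 28 = 0
s = 1 or s = −28, giving (1, 35) and (−28, 8).

(−28, 8) and (1, 35)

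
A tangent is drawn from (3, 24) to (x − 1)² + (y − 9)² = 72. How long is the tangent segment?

√157

The centre is (1, 9) and r = 6√2. The square of the distance from P to the centre is 4 + 225 = 229.
Power of the point: PT² = |PO|² − r² = 157, so PT = √157.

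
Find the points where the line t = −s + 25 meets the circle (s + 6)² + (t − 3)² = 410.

(5, 20) and (11, 14)

Substitute t = −s + 25:
2s² − 32s + 110 = 0  ⟹  s² − 16s + 55 = 0
s = 11 or s = 5, giving (11, 14) and (5, 20).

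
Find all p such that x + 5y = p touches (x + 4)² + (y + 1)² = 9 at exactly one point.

The line touches the circle iff its distance from (−4, −1) is 3:
|1·(−4) + 5·(−1) − p| / √26 = 3
|p − (−9)| = 3√26.

p = −9 ± 3√26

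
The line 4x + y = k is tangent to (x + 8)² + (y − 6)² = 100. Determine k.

k = −26 ± 10√17

For a tangent, require d(centre, line) = r = 10.
|4·(−8) + 1·6 − k| / √17 = 10
|k − (−26)| = 10√17.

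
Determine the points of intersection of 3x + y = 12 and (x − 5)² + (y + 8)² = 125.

(3, 3) and (10, −18)

From the line, y = −3x + 12. Substituting:
10x² − 130x + 300 = 0  ⟹  x² − 13x + 30 = 0
x = 10 or x = 3, giving (10, −18) and (3, 3).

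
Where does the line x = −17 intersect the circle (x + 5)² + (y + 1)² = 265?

The line gives x = −17. Substituting into the circle:
y² + 2y − 120 = 0
y = 10 or y = −12, giving (−17, 10) and (−17, −12).

(−17, −12) and (−17, 10)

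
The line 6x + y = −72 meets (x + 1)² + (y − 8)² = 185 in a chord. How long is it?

2√37

The distance from (−1, 8) to the line is 74/√37, and r² = 185.
Half the chord is √(r² − d²) = √(37), so the full chord is 2√37.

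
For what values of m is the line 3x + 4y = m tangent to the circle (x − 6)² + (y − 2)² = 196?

Tangency holds when the distance from the centre (6, 2) to the line equals the radius 14:
|3·6 + 4·2 − m| / √25 = 14
|m − (26)| = 14·5, so m = 96 or m = −44.

m = −44 or m = 96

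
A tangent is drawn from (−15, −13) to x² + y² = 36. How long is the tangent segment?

√358

Centre (0, 0), r² = 36. |PO|² = (−15)² + (−13)² = 394.
The tangent meets the radius at right angles, so tangent² = |PO|² − r² = 394 − 36 = 358.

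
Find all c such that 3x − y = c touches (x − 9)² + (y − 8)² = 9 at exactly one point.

Tangency holds when the distance from the centre (9, 8) to the line equals the radius 3:
|3·9 − 1·8 − c| / √10 = 3
|c − (19)| = 3√10.

c = 19 ± 3√10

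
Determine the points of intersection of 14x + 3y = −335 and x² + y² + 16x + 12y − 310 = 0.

Substitute y = (−335 − 14x)/3:
205x² + 9020x + 97375 = 0  ⟹  x² + 44x + 475 = 0
x = −19 or x = −25, giving (−19, −23) and (−25, 5).

(−25, 5) and (−19, −23)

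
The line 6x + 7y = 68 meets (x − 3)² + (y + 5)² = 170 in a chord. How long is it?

The distance from (3, −5) to the line is 85/√85, and r² = 170.
Chord = 2√(r² − d²) = 2·√(85) = 2√85.

2√85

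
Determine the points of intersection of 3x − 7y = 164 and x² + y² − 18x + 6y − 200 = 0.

(8, −20) and (22, −14)

Express y = (−164 + 3x)/7 and substitute into the circle:
58x² − 1740x + 10208 = 0  ⟹  x² − 30x + 176 = 0
x = 22 or x = 8, giving (22, −14) and (8, −20).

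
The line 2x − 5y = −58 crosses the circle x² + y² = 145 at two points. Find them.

(−9, 8) and (1, 12)

From the line, y = (58 + 2x)/5. Substituting:
29x² + 232x − 261 = 0  ⟹  x² + 8x − 9 = 0
x = 1 or x = −9, giving (1, 12) and (−9, 8).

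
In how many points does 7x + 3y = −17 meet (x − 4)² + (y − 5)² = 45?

0

Substituting the line into the circle gives 58x² + 376x + 763 = 0.
Discriminant = (376)² − 4·58·(763) = −35640 < 0.
No real roots: the line does not meet the circle.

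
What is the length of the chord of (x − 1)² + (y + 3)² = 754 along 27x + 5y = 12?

Centre (1, −3), r² = 754. Perpendicular distance d from centre to line = |0| / √754 = 0/√754.
Chord = 2√(r² − d²) = 2·√(754) = 2√754.

2√754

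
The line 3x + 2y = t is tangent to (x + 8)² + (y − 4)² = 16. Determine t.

t = −16 ± 4√13

Tangency holds when the distance from the centre (−8, 4) to the line equals the radius 4:
|3·(−8) + 2·4 − t| / √13 = 4
|t − (−16)| = 4√13.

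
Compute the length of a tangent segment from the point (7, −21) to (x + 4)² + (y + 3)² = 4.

Centre (−4, −3), r² = 4. |PO|² = (11)² + (−18)² = 445.
By the tangent–radius right angle, tangent length = √(|PO|² − r²) = √441 = 21.

21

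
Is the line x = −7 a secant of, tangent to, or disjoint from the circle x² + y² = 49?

tangent

Centre (0, 0), r² = 49. Distance² from centre to line = (7)² = 49.
Since d² = r², the line is tangent.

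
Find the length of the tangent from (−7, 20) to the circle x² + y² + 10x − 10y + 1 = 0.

With centre O = (−5, 5), |OP|² = 229 and r² = 49.
By the tangent–radius right angle, tangent length = √(|PO|² − r²) = √180 = 6√5.

6√5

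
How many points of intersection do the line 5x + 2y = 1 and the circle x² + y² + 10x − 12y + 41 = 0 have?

2

Substituting the line into the circle gives 29x² + 150x + 141 = 0.
Δ = 22500 − 16356 = 6144.
Two real roots: the line is a secant.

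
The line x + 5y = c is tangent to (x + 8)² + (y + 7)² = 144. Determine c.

Tangency holds when the distance from the centre (−8, −7) to the line equals the radius 12:
|1·(−8) + 5·(−7) − c| / √26 = 12
|c − (−43)| = 12√26.

c = −43 ± 12√26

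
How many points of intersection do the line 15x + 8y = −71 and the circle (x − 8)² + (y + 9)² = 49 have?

1

Substituting the line into the circle gives 289x² − 1054x + 961 = 0.
Δ = 1110916 − 1110916 = 0.
A repeated root: the line is tangent.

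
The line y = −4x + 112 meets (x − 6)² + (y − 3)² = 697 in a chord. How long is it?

8√17

The distance from (6, 3) to the line is 85/√17, and r² = 697.
Half the chord is √(r² − d²) = √(272), so the full chord is 8√17.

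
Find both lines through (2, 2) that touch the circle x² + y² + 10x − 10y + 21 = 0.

Let a tangent through (2, 2) have slope m. Its distance from (−5, 5) must equal √29:
[m·(−7) − (3)]² = 29(m² + 1)
10m² + 21m − 10 = 0, so m = 2/5 or m = −5/2.
Through (2, 2) these give 2x − 5y = −6 and 5x + 2y = 14.

2x − 5y = −6 and 5x + 2y = 14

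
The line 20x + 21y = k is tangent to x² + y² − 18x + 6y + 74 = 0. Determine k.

k = 1 or k = 233

Tangency holds when the distance from the centre (9, −3) to the line equals the radius 4:
|20·9 + 21·(−3) − k| / √841 = 4
|k − (117)| = 4·29, so k = 233 or k = 1.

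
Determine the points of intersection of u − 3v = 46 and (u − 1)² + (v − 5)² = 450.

(−2, −16) and (16, −10)

From the line, v = (−46 + u)/3. Substituting:
10u² − 140u − 320 = 0  ⟹  u² − 14u − 32 = 0
u = 16 or u = −2, giving (16, −10) and (−2, −16).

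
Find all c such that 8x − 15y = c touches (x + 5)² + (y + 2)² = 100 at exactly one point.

Tangency holds when the distance from the centre (−5, −2) to the line equals the radius 10:
|8·(−5) − 15·(−2) − c| / √289 = 10
|c − (−10)| = 10·17, so c = 160 or c = −180.

c = −180 or c = 160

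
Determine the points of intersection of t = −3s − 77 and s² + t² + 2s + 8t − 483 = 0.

(−23, −8) and (−21, −14)

Substitute t = −3s − 77:
10s² + 440s + 4830 = 0  ⟹  s² + 44s + 483 = 0
s = −21 or s = −23, giving (−21, −14) and (−23, −8).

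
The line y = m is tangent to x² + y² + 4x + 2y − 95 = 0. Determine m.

The line touches the circle iff its distance from (−2, −1) is 10:
|0·(−2) + 1·(−1) − m| / √1 = 10
|m − (−1)| = 10, so m = 9 or m = −11.

m = −11 or m = 9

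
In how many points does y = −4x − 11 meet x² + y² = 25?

2

Substituting the line into the circle gives 17x² + 88x + 96 = 0.
Δ = 7744 − 6528 = 1216.
Two real roots: the line is a secant.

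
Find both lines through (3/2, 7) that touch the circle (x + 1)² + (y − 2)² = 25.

Write the tangent as mx − y + (7 − m·(3/2)) = 0 and set its distance from the centre to 5:
[m·(−5/2) − (−5)]² = 25(m² + 1)
3m² + 4m = 0, so m = −4/3 or m = 0.
With m = −4/3: 4x + 3y = 27. With m = 0: y = 7.

4x + 3y = 27 and y = 7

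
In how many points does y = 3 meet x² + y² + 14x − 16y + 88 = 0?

d² = (0·(−7) + 1·8 − (3))² = 25; r² = 25.
Since d² = r², the line is tangent.

1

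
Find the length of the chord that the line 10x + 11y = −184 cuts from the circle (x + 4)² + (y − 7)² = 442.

2√221

The distance from (−4, 7) to the line is 221/√221, and r² = 442.
Chord = 2√(r² − d²) = 2·√(221) = 2√221.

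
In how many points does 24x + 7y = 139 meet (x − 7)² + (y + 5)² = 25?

2

Centre (7, −5), r² = 25. Distance² from centre to line = (−6)²/625 = 36/625.
Since d² < r², the line cuts the circle twice.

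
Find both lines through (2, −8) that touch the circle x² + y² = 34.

Write the tangent as mx − y + (−8 − m·(2)) = 0 and set its distance from the centre to √34:
[m·(−2) − (8)]² = 34(m² + 1)
15m² − 16m − 15 = 0, so m = 5/3 or m = −3/5.
Through (2, −8) these give 5x − 3y = 34 and 3x + 5y = −34.

5x − 3y = 34 and 3x + 5y = −34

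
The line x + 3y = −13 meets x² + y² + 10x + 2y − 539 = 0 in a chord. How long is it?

Substitute y = (−13 − x)/3:
10x² + 110x − 4760 = 0  ⟹  x² + 11x − 476 = 0
x = 17 or x = −28, giving (17, −10) and (−28, 5).
|(17, −10) − (−28, 5)| = √((45)² + (−15)²) = 15√10.

15√10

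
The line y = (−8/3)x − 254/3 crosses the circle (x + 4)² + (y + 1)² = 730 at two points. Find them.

Express y = (−254 − 8x)/3 and substitute into the circle:
73x² + 4088x + 56575 = 0  ⟹  x² + 56x + 775 = 0
x = −25 or x = −31, giving (−25, −18) and (−31, −2).

(−31, −2) and (−25, −18)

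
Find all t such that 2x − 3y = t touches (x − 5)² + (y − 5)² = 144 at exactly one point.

For a tangent, require d(centre, line) = r = 12.
|2·5 − 3·5 − t| / √13 = 12
|t − (−5)| = 12√13.

t = −5 ± 12√13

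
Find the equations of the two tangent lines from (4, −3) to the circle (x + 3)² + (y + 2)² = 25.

A line y − (−3) = m(x − (4)) is tangent when its distance from (−3, −2) is 5:
(−7m − (1))² = 25(m² + 1)
12m² + 7m − 12 = 0, so m = −4/3 or m = 3/4.
With m = −4/3: 4x + 3y = 7. With m = 3/4: 3x − 4y = 24.

4x + 3y = 7 and 3x − 4y = 24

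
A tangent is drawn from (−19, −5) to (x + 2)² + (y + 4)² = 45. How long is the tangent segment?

The centre is (−2, −4) and r = 3√5. The square of the distance from P to the centre is 289 + 1 = 290.
Power of the point: PT² = |PO|² − r² = 245, so PT = 7√5.

7√5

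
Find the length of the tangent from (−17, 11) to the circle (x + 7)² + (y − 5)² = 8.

8√2

With centre O = (−7, 5), |OP|² = 136 and r² = 8.
The tangent meets the radius at right angles, so tangent² = |PO|² − r² = 136 − 8 = 128.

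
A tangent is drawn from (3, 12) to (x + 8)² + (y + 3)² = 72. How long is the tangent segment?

Centre (−8, −3), r² = 72. |PO|² = (11)² + (15)² = 346.
Power of the point: PT² = |PO|² − r² = 274, so PT = √274.

√274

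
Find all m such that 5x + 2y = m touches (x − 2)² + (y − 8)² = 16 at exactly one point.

For a tangent, require d(centre, line) = r = 4.
|5·2 + 2·8 − m| / √29 = 4
|m − (26)| = 4√29.

m = 26 ± 4√29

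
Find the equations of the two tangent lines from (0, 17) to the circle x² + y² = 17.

4x − y = −17 and 4x + y = 17

Write the tangent as mx − y + (17 − m·(0)) = 0 and set its distance from the centre to √17:
[m·(0) − (−17)]² = 17(m² + 1)
m² − 16 = 0, so m = 4 or m = −4.
With m = 4: 4x − y = −17. With m = −4: 4x + y = 17.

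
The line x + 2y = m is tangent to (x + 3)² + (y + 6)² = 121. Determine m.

m = −15 ± 11√5

For a tangent, require d(centre, line) = r = 11.
|1·(−3) + 2·(−6) − m| / √5 = 11
|m − (−15)| = 11√5.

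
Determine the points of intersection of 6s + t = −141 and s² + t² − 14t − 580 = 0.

From the line, t = −6s − 141. Substituting:
37s² + 1776s + 21275 = 0  ⟹  s² + 48s + 575 = 0
s = −23 or s = −25, giving (−23, −3) and (−25, 9).

(−25, 9) and (−23, −3)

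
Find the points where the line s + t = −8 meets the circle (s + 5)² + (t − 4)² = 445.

Express t = −s − 8 and substitute into the circle:
2s² + 34s − 276 = 0  ⟹  s² + 17s − 138 = 0
s = 6 or s = −23, giving (6, −14) and (−23, 15).

(−23, 15) and (6, −14)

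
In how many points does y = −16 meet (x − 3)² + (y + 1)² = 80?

Substituting the line into the circle gives x² − 6x + 154 = 0.
Δ = 36 − 616 = −580.
No real roots: the line does not meet the circle.

0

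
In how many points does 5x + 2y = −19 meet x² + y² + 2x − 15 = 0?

d² = (5·(−1) + 2·0 − (−19))²/29 = 196/29; r² = 16.
Since d² < r², the line cuts the circle twice.

2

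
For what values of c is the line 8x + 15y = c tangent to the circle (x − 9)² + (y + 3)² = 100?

c = −143 or c = 197

The line touches the circle iff its distance from (9, −3) is 10:
|8·9 + 15·(−3) − c| / √289 = 10
|c − (27)| = 10·17, so c = 197 or c = −143.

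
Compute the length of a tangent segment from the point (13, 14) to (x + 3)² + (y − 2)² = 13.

3√43

The centre is (−3, 2) and r = √13. The square of the distance from P to the centre is 256 + 144 = 400.
The tangent meets the radius at right angles, so tangent² = |PO|² − r² = 400 − 13 = 387.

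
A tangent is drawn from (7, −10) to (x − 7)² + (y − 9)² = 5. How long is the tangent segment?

The centre is (7, 9) and r = √5. The square of the distance from P to the centre is 0 + 361 = 361.
By the tangent–radius right angle, tangent length = √(|PO|² − r²) = √356 = 2√89.

2√89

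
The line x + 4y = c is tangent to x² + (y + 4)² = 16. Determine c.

For a tangent, require d(centre, line) = r = 4.
|1·0 + 4·(−4) − c| / √17 = 4
|c − (−16)| = 4√17.

c = −16 ± 4√17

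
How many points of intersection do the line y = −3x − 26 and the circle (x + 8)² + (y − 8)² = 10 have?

1

Centre (−8, 8), r² = 10. Distance² from centre to line = (10)²/10 = 10.
Since d² = r², the line is tangent.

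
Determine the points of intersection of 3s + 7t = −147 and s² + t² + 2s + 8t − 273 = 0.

(−14, −15) and (0, −21)

Substitute t = (−147 − 3s)/7:
58s² + 812s = 0  ⟹  s² + 14s = 0
s = 0 or s = −14, giving (0, −21) and (−14, −15).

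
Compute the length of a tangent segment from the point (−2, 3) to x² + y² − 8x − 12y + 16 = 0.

3

Centre (4, 6), r² = 36. |PO|² = (−6)² + (−3)² = 45.
The tangent meets the radius at right angles, so tangent² = |PO|² − r² = 45 − 36 = 9.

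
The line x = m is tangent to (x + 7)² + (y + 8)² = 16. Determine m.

Tangency holds when the distance from the centre (−7, −8) to the line equals the radius 4:
|1·(−7) + 0·(−8) − m| / √1 = 4
|m − (−7)| = 4, so m = −3 or m = −11.

m = −11 or m = −3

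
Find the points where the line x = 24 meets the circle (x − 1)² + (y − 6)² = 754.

(24, −9) and (24, 21)

The line gives x = 24. Substituting into the circle:
y² − 12y − 189 = 0
y = 21 or y = −9, giving (24, 21) and (24, −9).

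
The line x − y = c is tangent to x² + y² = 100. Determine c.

c = ±10√2

Tangency holds when the distance from the centre (0, 0) to the line equals the radius 10:
|1·0 − 1·0 − c| / √2 = 10
|c| = 10√2.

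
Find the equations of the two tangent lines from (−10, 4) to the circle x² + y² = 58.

Write the tangent as mx − y + (4 − m·(−10)) = 0 and set its distance from the centre to √58:
[m·(10) − (−4)]² = 58(m² + 1)
21m² + 40m − 21 = 0, so m = 3/7 or m = −7/3.
Through (−10, 4) these give 3x − 7y = −58 and 7x + 3y = −58.

3x − 7y = −58 and 7x + 3y = −58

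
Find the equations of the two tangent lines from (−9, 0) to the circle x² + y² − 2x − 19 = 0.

x − 2y = −9 and x + 2y = −9

A line y − (0) = m(x − (−9)) is tangent when its distance from (1, 0) is 2√5:
(10m − (0))² = 20(m² + 1)
4m² − 1 = 0, so m = 1/2 or m = −1/2.
Through (−9, 0) these give x − 2y = −9 and x + 2y = −9.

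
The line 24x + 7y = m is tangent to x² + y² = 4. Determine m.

For a tangent, require d(centre, line) = r = 2.
|24·0 + 7·0 − m| / √625 = 2
|m| = 2·25, so m = 50 or m = −50.

m = −50 or m = 50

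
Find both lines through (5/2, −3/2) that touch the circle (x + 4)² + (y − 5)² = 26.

A line y − (−3/2) = m(x − (5/2)) is tangent when its distance from (−4, 5) is √26:
[m·(−13/2) − (13/2)]² = 26(m² + 1)
5m² + 26m + 5 = 0, so m = −5 or m = −1/5.
Through (5/2, −3/2) these give 5x + y = 11 and x + 5y = −5.

5x + y = 11 and x + 5y = −5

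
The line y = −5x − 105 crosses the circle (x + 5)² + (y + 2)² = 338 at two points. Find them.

Substitute y = −5x − 105:
26x² + 1040x + 10296 = 0  ⟹  x² + 40x + 396 = 0
x = −18 or x = −22, giving (−18, −15) and (−22, 5).

(−22, 5) and (−18, −15)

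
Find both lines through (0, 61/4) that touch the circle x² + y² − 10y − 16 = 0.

A line y − (61/4) = m(x − (0)) is tangent when its distance from (0, 5) is √41:
[m·(0) − (−41/4)]² = 41(m² + 1)
16m² − 25 = 0, so m = 5/4 or m = −5/4.
With m = 5/4: 5x − 4y = −61. With m = −5/4: 5x + 4y = 61.

5x − 4y = −61 and 5x + 4y = 61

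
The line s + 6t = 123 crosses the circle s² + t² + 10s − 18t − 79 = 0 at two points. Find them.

From the line, t = (123 − s)/6. Substituting:
37s² + 222s − 999 = 0  ⟹  s² + 6s − 27 = 0
s = 3 or s = −9, giving (3, 20) and (−9, 22).

(−9, 22) and (3, 20)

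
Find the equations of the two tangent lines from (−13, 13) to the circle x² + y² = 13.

Write the tangent as mx − y + (13 − m·(−13)) = 0 and set its distance from the centre to √13:
(13m − (−13))² = 13(m² + 1)
6m² + 13m + 6 = 0, so m = −2/3 or m = −3/2.
With m = −2/3: 2x + 3y = 13. With m = −3/2: 3x + 2y = −13.

2x + 3y = 13 and 3x + 2y = −13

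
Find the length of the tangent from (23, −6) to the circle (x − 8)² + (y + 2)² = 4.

√237

Centre (8, −2), r² = 4. |PO|² = (15)² + (−4)² = 241.
The tangent meets the radius at right angles, so tangent² = |PO|² − r² = 241 − 4 = 237.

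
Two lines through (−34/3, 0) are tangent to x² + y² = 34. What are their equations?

3x + 5y = −34 and 3x − 5y = −34

A line y − (0) = m(x − (−34/3)) is tangent when its distance from (0, 0) is √34:
(34/3m − (0))² = 34(m² + 1)
25m² − 9 = 0, so m = −3/5 or m = 3/5.
Through (−34/3, 0) these give 3x + 5y = −34 and 3x − 5y = −34.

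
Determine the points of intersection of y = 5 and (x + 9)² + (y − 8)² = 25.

Substitute y = 5:
x² + 18x + 65 = 0
x = −5 or x = −13, giving (−5, 5) and (−13, 5).

(−13, 5) and (−5, 5)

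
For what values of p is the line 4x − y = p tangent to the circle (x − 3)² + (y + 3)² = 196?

p = 15 ± 14√17

The line touches the circle iff its distance from (3, −3) is 14:
|4·3 − 1·(−3) − p| / √17 = 14
|p − (15)| = 14√17.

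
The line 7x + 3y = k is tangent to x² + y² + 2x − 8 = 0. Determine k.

The line touches the circle iff its distance from (−1, 0) is 3:
|7·(−1) + 3·0 − k| / √58 = 3
|k − (−7)| = 3√58.

k = −7 ± 3√58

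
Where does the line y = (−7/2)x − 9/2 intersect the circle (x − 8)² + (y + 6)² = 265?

Substitute y = (−9 − 7x)/2:
53x² − 106x − 795 = 0  ⟹  x² − 2x − 15 = 0
x = 5 or x = −3, giving (5, −22) and (−3, 6).

(−3, 6) and (5, −22)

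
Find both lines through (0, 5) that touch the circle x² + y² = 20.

Write the tangent as mx − y + (5 − m·(0)) = 0 and set its distance from the centre to 2√5:
[m·(0) − (−5)]² = 20(m² + 1)
4m² − 1 = 0, so m = −1/2 or m = 1/2.
With m = −1/2: x + 2y = 10. With m = 1/2: x − 2y = −10.

x + 2y = 10 and x − 2y = −10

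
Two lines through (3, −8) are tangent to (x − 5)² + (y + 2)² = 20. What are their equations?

x − 2y = 19 and 2x + y = −2

A line y − (−8) = m(x − (3)) is tangent when its distance from (5, −2) is 2√5:
(2m − (6))² = 20(m² + 1)
2m² + 3m − 2 = 0, so m = 1/2 or m = −2.
Through (3, −8) these give x − 2y = 19 and 2x + y = −2.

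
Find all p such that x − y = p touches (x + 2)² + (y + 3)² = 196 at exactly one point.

For a tangent, require d(centre, line) = r = 14.
|1·(−2) − 1·(−3) − p| / √2 = 14
|p − (1)| = 14√2.

p = 1 ± 14√2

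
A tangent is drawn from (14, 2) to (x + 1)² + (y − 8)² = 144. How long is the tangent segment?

The centre is (−1, 8) and r = 12. The square of the distance from P to the centre is 225 + 36 = 261.
By the tangent–radius right angle, tangent length = √(|PO|² − r²) = √117 = 3√13.

3√13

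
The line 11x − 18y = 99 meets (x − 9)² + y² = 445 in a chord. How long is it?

2√445

Substitute y = (−99 + 11x)/18:
445x² − 8010x − 108135 = 0  ⟹  x² − 18x − 243 = 0
x = 27 or x = −9, giving (27, 11) and (−9, −11).
Chord length = distance between (27, 11) and (−9, −11) = √1780 = 2√445.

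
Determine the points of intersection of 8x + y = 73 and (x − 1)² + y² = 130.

Substitute y = −8x + 73:
65x² − 1170x + 5200 = 0  ⟹  x² − 18x + 80 = 0
x = 10 or x = 8, giving (10, −7) and (8, 9).

(8, 9) and (10, −7)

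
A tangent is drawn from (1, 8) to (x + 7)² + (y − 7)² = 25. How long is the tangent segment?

2√10

Centre (−7, 7), r² = 25. |PO|² = (8)² + (1)² = 65.
Power of the point: PT² = |PO|² − r² = 40, so PT = 2√10.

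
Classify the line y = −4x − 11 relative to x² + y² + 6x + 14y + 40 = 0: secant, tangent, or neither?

d² = (4·(−3) + 1·(−7) − (−11))²/17 = 64/17; r² = 18.
Since d² < r², the line cuts the circle twice.

secant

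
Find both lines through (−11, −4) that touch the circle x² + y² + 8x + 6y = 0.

Write the tangent as mx − y + (−4 − m·(−11)) = 0 and set its distance from the centre to 5:
(7m − (1))² = 25(m² + 1)
12m² − 7m − 12 = 0, so m = −3/4 or m = 4/3.
Through (−11, −4) these give 3x + 4y = −49 and 4x − 3y = −32.

3x + 4y = −49 and 4x − 3y = −32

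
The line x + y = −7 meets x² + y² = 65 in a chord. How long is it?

9√2

Substitute y = −x − 7:
2x² + 14x − 16 = 0  ⟹  x² + 7x − 8 = 0
x = 1 or x = −8, giving (1, −8) and (−8, 1).
Chord length = distance between (1, −8) and (−8, 1) = √162 = 9√2.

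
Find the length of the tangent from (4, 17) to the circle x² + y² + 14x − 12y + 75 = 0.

The centre is (−7, 6) and r = √10. The square of the distance from P to the centre is 121 + 121 = 242.
By the tangent–radius right angle, tangent length = √(|PO|² − r²) = √232 = 2√58.

2√58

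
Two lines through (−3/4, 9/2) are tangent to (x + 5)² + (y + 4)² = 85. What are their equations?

Let a tangent through (−3/4, 9/2) have slope m. Its distance from (−5, −4) must equal √85:
[m·(−17/4) − (−17/2)]² = 85(m² + 1)
63m² + 68m + 12 = 0, so m = −2/9 or m = −6/7.
With m = −2/9: 2x + 9y = 39. With m = −6/7: 6x + 7y = 27.

2x + 9y = 39 and 6x + 7y = 27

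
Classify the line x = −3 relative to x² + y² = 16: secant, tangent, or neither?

secant

Substituting the line into the circle gives y² − 7 = 0.
Discriminant = (0)² − 4·1·(−7) = 28 > 0.
Two real roots: the line is a secant.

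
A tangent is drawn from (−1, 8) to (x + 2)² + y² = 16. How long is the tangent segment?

7

With centre O = (−2, 0), |OP|² = 65 and r² = 16.
By the tangent–radius right angle, tangent length = √(|PO|² − r²) = √49 = 7.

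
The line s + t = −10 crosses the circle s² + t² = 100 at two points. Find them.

(−10, 0) and (0, −10)

Express t = −s − 10 and substitute into the circle:
2s² + 20s = 0  ⟹  s² + 10s = 0
s = 0 or s = −10, giving (0, −10) and (−10, 0).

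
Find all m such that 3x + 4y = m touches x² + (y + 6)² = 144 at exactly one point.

m = −84 or m = 36

For a tangent, require d(centre, line) = r = 12.
|3·0 + 4·(−6) − m| / √25 = 12
|m − (−24)| = 12·5, so m = 36 or m = −84.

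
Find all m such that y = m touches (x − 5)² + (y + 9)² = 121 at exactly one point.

m = −20 or m = 2

The line touches the circle iff its distance from (5, −9) is 11:
|0·5 + 1·(−9) − m| / √1 = 11
|m − (−9)| = 11, so m = 2 or m = −20.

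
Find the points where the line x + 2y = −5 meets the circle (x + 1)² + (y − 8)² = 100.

Substitute y = (−5 − x)/2:
5x² + 50x + 45 = 0  ⟹  x² + 10x + 9 = 0
x = −1 or x = −9, giving (−1, −2) and (−9, 2).

(−9, 2) and (−1, −2)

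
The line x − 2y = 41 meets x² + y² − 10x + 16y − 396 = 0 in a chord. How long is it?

Centre (5, −8), r² = 485. Perpendicular distance d from centre to line = |−20| / √5 = 20/√5.
Half the chord is √(r² − d²) = √(405), so the full chord is 18√5.

18√5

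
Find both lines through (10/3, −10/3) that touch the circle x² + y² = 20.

2x − y = 10 and x − 2y = 10

A line y − (−10/3) = m(x − (10/3)) is tangent when its distance from (0, 0) is 2√5:
(−10/3m − (10/3))² = 20(m² + 1)
2m² − 5m + 2 = 0, so m = 2 or m = 1/2.
Through (10/3, −10/3) these give 2x − y = 10 and x − 2y = 10.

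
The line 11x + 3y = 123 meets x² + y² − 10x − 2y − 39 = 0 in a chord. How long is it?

Substitute y = (123 − 11x)/3:
130x² − 2730x + 14040 = 0  ⟹  x² − 21x + 108 = 0
x = 12 or x = 9, giving (12, −3) and (9, 8).
|(12, −3) − (9, 8)| = √((3)² + (−11)²) = √130.

√130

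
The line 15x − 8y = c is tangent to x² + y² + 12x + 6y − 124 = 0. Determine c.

c = −287 or c = 155

The line touches the circle iff its distance from (−6, −3) is 13:
|15·(−6) − 8·(−3) − c| / √289 = 13
|c − (−66)| = 13·17, so c = 155 or c = −287.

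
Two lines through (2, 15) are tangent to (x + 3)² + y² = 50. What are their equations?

A line y − (15) = m(x − (2)) is tangent when its distance from (−3, 0) is 5√2:
[m·(−5) − (−15)]² = 50(m² + 1)
m² + 6m − 7 = 0, so m = −7 or m = 1.
With m = −7: 7x + y = 29. With m = 1: x − y = −13.

7x + y = 29 and x − y = −13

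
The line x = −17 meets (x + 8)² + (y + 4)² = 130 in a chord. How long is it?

The line gives x = −17. Substituting into the circle:
y² + 8y − 33 = 0
y = 3 or y = −11, giving (−17, 3) and (−17, −11).
|(−17, 3) − (−17, −11)| = √((0)² + (14)²) = 14.

14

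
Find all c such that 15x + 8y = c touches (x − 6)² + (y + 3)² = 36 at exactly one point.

c = −36 or c = 168

The line touches the circle iff its distance from (6, −3) is 6:
|15·6 + 8·(−3) − c| / √289 = 6
|c − (66)| = 6·17, so c = 168 or c = −36.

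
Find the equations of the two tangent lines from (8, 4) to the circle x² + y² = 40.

A line y − (4) = m(x − (8)) is tangent when its distance from (0, 0) is 2√10:
[m·(−8) − (−4)]² = 40(m² + 1)
3m² − 8m − 3 = 0, so m = −1/3 or m = 3.
With m = −1/3: x + 3y = 20. With m = 3: 3x − y = 20.

x + 3y = 20 and 3x − y = 20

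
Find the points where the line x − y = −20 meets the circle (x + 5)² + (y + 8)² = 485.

From the line, y = x + 20. Substituting:
2x² + 66x + 324 = 0  ⟹  x² + 33x + 162 = 0
x = −6 or x = −27, giving (−6, 14) and (−27, −7).

(−27, −7) and (−6, 14)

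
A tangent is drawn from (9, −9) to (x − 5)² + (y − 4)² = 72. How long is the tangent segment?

Centre (5, 4), r² = 72. |PO|² = (4)² + (−13)² = 185.
By the tangent–radius right angle, tangent length = √(|PO|² − r²) = √113.

√113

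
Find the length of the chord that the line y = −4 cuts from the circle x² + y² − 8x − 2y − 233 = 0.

30

The distance from (4, 1) to the line is 5, and r² = 250.
Chord = 2√(r² − d²) = 2·√(225) = 30.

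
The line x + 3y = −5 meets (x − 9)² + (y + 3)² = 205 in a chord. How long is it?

The distance from (9, −3) to the line is 5/√10, and r² = 205.
Chord = 2√(r² − d²) = 2·√(405/2) = 9√10.

9√10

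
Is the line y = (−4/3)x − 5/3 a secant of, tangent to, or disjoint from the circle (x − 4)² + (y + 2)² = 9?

Substituting the line into the circle gives 25x² − 80x + 64 = 0.
Discriminant = (−80)² − 4·25·(64) = 0.
A repeated root: the line is tangent.

tangent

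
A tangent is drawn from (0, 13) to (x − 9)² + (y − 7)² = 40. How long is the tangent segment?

With centre O = (9, 7), |OP|² = 117 and r² = 40.
By the tangent–radius right angle, tangent length = √(|PO|² − r²) = √77.

√77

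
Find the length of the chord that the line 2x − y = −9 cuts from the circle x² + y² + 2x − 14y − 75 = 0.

10√5

Centre (−1, 7), r² = 125. Perpendicular distance d from centre to line = |0| / √5 = 0/√5.
Chord = 2√(r² − d²) = 2·√(125) = 10√5.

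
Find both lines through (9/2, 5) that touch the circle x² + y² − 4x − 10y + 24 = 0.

A line y − (5) = m(x − (9/2)) is tangent when its distance from (2, 5) is √5:
[m·(−5/2) − (0)]² = 5(m² + 1)
m² − 4 = 0, so m = 2 or m = −2.
With m = 2: 2x − y = 4. With m = −2: 2x + y = 14.

2x − y = 4 and 2x + y = 14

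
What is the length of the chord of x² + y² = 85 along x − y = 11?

From the line, y = x − 11. Substituting:
2x² − 22x + 36 = 0  ⟹  x² − 11x + 18 = 0
x = 9 or x = 2, giving (9, −2) and (2, −9).
|(9, −2) − (2, −9)| = √((7)² + (7)²) = 7√2.

7√2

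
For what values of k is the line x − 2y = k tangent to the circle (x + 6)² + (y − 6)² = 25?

The line touches the circle iff its distance from (−6, 6) is 5:
|1·(−6) − 2·6 − k| / √5 = 5
|k − (−18)| = 5√5.

k = −18 ± 5√5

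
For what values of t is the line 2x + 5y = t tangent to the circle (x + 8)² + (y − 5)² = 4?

t = 9 ± 2√29

For a tangent, require d(centre, line) = r = 2.
|2·(−8) + 5·5 − t| / √29 = 2
|t − (9)| = 2√29.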